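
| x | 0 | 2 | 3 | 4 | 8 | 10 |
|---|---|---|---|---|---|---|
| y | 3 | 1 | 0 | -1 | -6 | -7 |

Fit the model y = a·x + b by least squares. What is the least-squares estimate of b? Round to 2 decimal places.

b = 3.05

AᵀA·[a, b]ᵀ = Aᵀy reads: 193·a + 27·b = -120;  27·a + 6·b = -10.
(Σx·x = 193, Σx = 27, Σ1 = 6, Σx·y = -120, Σy = -10.)
Determinant 193·6 − 27² = 429.
a = ((-120)·6 − 27·(-10))/429 = -150/143; b = (193·(-10) − 27·(-120))/429 = 1310/429.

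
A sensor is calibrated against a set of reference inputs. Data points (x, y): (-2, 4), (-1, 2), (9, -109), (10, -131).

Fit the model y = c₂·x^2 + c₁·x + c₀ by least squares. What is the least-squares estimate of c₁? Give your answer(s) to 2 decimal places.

c₁ = -3.92

Compute the Gram sums: Σx^2·x^2 = 16578, Σx^2·x = 1720, Σx^2 = 186, Σx·x = 186, Σx = 16, Σ1 = 4.
Moment sums: Σx^2·y = -21911, Σx·y = -2301, Σy = -234.
Normal equations: [[16578, 1720, 186]; [1720, 186, 16]; [186, 16, 4]]·[c₂, c₁, c₀]ᵀ = [-21911, -2301, -234]ᵀ.
Solving the 3×3 system (Gaussian elimination) gives c₂ = -10/11, c₁ = -5255/1342, c₀ = -757/1342.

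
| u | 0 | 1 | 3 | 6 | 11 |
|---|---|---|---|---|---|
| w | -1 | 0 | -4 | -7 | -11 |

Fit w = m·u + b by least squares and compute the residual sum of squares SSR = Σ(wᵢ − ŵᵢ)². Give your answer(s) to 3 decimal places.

SSR = 3.198

Setting ∂/∂m … = 0 gives: 167·m + 21·b = -175;  21·m + 5·b = -23.
(Σu·u = 167, Σu = 21, Σ1 = 5, Σu·w = -175, Σw = -23.)
Eliminating b: 5·(row 1) − 21·(row 2) gives 394·m = 5·(-175) − 21·(-23) = -392, so m = -196/197.
Then b = ((-23) − 21·(-196/197))/5 = -83/197.
Residuals: -114/197, 279/197, -117/197, -120/197, 72/197; SSR = 630/197.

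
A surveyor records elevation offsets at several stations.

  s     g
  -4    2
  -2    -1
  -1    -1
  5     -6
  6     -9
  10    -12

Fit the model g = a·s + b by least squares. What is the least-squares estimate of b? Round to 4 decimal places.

With design matrix A, AᵀA = [[182, 14]; [14, 6]] and Aᵀg = [-209, -27]ᵀ.
Eliminating b: 6·(row 1) − 14·(row 2) gives 896·a = 6·(-209) − 14·(-27) = -876, so a = -219/224.
Then b = ((-27) − 14·(-219/224))/6 = -71/32.

b = -2.2188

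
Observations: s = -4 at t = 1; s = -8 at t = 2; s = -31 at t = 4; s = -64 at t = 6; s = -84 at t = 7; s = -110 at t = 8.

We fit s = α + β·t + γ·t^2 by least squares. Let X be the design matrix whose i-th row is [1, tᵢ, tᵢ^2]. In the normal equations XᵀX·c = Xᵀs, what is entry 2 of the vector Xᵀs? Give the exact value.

Entry 2 ↔ basis t, so (Xᵀs)_{2} = Σᵢ (t)·sᵢ = (1)·(-4) + (2)·(-8) + (4)·(-31) + (6)·(-64) + (7)·(-84) + (8)·(-110) = -1996.

-1996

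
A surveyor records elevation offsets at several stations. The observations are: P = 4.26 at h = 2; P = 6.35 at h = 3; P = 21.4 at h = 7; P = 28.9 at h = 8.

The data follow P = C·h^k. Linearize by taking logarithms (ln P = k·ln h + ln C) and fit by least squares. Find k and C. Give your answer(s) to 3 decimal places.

Linearized form: ln P = k·ln h + ln C. From the 4 transformed points,
AᵀA = [[9.7980, 5.8171]; [5.8171, 4]], rhs = [15.9913, 9.7250]ᵀ  (here Σln h = 5.8171, Σ(ln h)² = 9.7980, Σln P = 9.7250, Σln h·ln P = 15.9913).
Δ = 9.7980·4 − (5.8171)² = 5.3534; k = (15.9913·4 − 5.8171·9.7250)/5.3534 = 1.38118, ln C = (9.7980·9.7250 − 5.8171·15.9913)/5.3534 = 0.42262, so C = exp(0.42262) = 1.52596.

k = 1.381, C = 1.526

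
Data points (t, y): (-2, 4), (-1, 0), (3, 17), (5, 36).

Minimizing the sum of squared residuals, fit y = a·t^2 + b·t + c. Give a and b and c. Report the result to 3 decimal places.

With design matrix A, AᵀA = [[723, 143, 39]; [143, 39, 5]; [39, 5, 4]] and Aᵀy = [1069, 223, 57]ᵀ.
Solving the 3×3 system (Gaussian elimination) gives a = 5013/4684, b = 7277/4684, c = 4387/2342.

a = 1.070, b = 1.554, c = 1.873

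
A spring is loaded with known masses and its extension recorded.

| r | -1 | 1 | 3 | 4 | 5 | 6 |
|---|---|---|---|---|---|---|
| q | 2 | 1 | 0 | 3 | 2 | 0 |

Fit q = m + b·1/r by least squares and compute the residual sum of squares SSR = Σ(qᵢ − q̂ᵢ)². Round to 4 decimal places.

SSR = 6.7370

Sums needed: Σ1 = 6, Σ1/r = 19/20, Σ1/r·1/r = 8069/3600.
Moment sums: Σq = 8, Σ1/r·q = 3/20.
So AᵀA·[m, b]ᵀ = Aᵀq: [[6, 19/20]; [19/20, 8069/3600]]·[m, b]ᵀ = [8, 3/20]ᵀ.
Eliminating b: (8069/3600)·(row 1) − (19/20)·(row 2) gives (3011/240)·m = (8069/3600)·8 − (19/20)·(3/20) = 64039/3600, so m = 64039/45165.
Then b = ((3/20) − (19/20)·(64039/45165))/(8069/3600) = -1608/3011.
Residuals: 2171/45165, 5246/45165, -55999/45165, 77486/45165, 6223/9033, -60019/45165; SSR = 304276/45165.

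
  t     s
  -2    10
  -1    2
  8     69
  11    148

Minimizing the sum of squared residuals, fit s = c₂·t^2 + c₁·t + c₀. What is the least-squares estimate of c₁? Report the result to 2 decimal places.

c₁ = -3.53

Sums needed: Σt^2·t^2 = 18754, Σt^2·t = 1834, Σt^2 = 190, Σt·t = 190, Σt = 16, Σ1 = 4.
Moment sums: Σt^2·s = 22366, Σt·s = 2158, Σs = 229.
MᵀM·[c₂, c₁, c₀]ᵀ = Mᵀs becomes [[18754, 1834, 190]; [1834, 190, 16]; [190, 16, 4]]·[c₂, c₁, c₀]ᵀ = [22366, 2158, 229]ᵀ.
Row-reducing yields c₂ = 12627/8042, c₁ = -28359/8042, c₀ = -12971/4021.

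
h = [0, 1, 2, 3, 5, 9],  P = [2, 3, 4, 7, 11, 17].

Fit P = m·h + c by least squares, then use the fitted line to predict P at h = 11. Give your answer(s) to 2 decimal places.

With design matrix X, XᵀX = [[120, 20]; [20, 6]] and XᵀP = [240, 44]ᵀ.
Eliminating c: 6·(row 1) − 20·(row 2) gives 320·m = 6·240 − 20·44 = 560, so m = 7/4.
Then c = (44 − 20·(7/4))/6 = 3/2.
At h = 11: P̂ = (7/4)·(11) + (3/2)·(1) = 83/4.

P̂ = 20.75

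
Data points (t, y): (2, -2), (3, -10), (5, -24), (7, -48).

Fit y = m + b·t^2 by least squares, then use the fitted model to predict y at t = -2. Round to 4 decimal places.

Entries of AᵀA: Σ1 = 4, Σt^2 = 87, Σt^2·t^2 = 3123.
And Σy = -84, Σt^2·y = -3050.
Normal equations: [[4, 87]; [87, 3123]]·[m, b]ᵀ = [-84, -3050]ᵀ.
Eliminating b: 3123·(row 1) − 87·(row 2) gives 4923·m = 3123·(-84) − 87·(-3050) = 3018, so m = 1006/1641.
Then b = ((-3050) − 87·(1006/1641))/3123 = -4892/4923.
At t = -2: ŷ = (1006/1641)·(1) + (-4892/4923)·(4) = -16550/4923.

ŷ = -3.3618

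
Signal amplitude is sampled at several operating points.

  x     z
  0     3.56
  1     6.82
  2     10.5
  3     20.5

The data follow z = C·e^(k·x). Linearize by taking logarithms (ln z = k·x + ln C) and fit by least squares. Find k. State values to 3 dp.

Let Y = ln z. Fitting Y = k·x + ln C by least squares:
Sums: Σx = 6.0000, Σ(x)² = 14.0000, Σln z = 8.5614, Σx·ln z = 15.6839.
Normal system: [[14.0000, 6.0000]; [6.0000, 4]]·[k, ln C]ᵀ = [15.6839, 8.5614]ᵀ.
Slope k = (n·Σx·ln z − Σx·Σln z)/(n·Σ(x)² − (Σx)²) = (4·15.6839 − 6.0000·8.5614)/20.0000 = 0.56835; ln C = (Σln z − k·Σx)/n = 1.28783.

k = 0.568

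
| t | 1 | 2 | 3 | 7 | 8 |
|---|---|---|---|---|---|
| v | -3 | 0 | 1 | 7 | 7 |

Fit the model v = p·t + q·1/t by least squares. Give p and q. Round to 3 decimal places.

Setting ∂/∂p … = 0 gives: 127·p + 5·q = 105;  5·p + (39433/28224)·q = -19/24.
(Σt·t = 127, Σt·1/t = 5, Σ1/t·1/t = 39433/28224, Σt·v = 105, Σ1/t·v = -19/24.)
det = 127·(39433/28224) − 5² = 4302391/28224.
p = (105·(39433/28224) − 5·(-19/24))/(4302391/28224) = 4252185/4302391; q = (127·(-19/24) − 5·105)/(4302391/28224) = -17655288/4302391.

p = 0.988, q = -4.104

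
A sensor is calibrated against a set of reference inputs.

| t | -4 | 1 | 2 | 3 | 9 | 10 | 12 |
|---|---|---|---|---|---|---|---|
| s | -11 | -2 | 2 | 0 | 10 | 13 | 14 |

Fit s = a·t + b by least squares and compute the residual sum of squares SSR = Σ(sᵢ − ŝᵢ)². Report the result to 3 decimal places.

AᵀA·[a, b]ᵀ = Aᵀs reads: 355·a + 33·b = 434;  33·a + 7·b = 26.
Eliminating b: 7·(row 1) − 33·(row 2) gives 1396·a = 7·434 − 33·26 = 2180, so a = 545/349.
Then b = (26 − 33·(545/349))/7 = -1273/349.
Residuals: -386/349, 30/349, 881/349, -362/349, -142/349, 360/349, -381/349; SSR = 3874/349.

SSR = 11.100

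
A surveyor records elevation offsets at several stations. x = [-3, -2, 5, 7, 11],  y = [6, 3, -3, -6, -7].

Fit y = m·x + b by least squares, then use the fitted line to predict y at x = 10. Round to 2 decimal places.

ŷ = -7.34

With design matrix A, AᵀA = [[208, 18]; [18, 5]] and Aᵀy = [-158, -7]ᵀ.
det = 208·5 − 18² = 716.
m = ((-158)·5 − 18·(-7))/716 = -166/179; b = (208·(-7) − 18·(-158))/716 = 347/179.
At x = 10: ŷ = (-166/179)·(10) + (347/179)·(1) = -1313/179.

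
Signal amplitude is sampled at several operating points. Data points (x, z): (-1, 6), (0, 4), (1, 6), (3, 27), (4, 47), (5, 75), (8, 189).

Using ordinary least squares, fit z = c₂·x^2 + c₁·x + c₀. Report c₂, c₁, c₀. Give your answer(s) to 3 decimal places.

c₂ = 3.006, c₁ = -0.807, c₀ = 3.064

The normal system AᵀA·[c₂, c₁, c₀]ᵀ = Aᵀz is [[5060, 728, 116]; [728, 116, 20]; [116, 20, 7]]·[c₂, c₁, c₀]ᵀ = [14978, 2156, 354]ᵀ.
Inverting the 3×3 Gram matrix, [c₂, c₁, c₀]ᵀ = [24029/7994, -3224/3997, 12248/3997]ᵀ.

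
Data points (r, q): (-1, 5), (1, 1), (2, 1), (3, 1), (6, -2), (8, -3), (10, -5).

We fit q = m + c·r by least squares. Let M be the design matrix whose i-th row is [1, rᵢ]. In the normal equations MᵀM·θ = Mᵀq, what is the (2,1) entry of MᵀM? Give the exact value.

29

Row 2 ↔ basis r, column 1 ↔ basis 1, so (MᵀM)_{2,1} = Σᵢ r = (-1)·(1) + (1)·(1) + (2)·(1) + (3)·(1) + (6)·(1) + (8)·(1) + (10)·(1) = 29.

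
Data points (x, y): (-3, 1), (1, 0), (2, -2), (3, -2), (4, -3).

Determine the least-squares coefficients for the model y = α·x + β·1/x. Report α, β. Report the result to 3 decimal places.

α = -0.706, β = 0.509

With design matrix M, MᵀM = [[39, 5]; [5, 221/144]] and Mᵀy = [-25, -11/4]ᵀ.
det = 39·(221/144) − 5² = 1673/48.
α = ((-25)·(221/144) − 5·(-11/4))/(1673/48) = -3545/5019; β = (39·(-11/4) − 5·(-25))/(1673/48) = 852/1673.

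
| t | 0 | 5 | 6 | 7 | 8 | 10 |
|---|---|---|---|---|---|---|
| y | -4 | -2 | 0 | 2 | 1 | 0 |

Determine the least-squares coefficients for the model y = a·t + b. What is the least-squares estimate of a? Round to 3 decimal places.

Normal-equation sums: Σt·t = 274, Σt = 36, Σ1 = 6.
And Σt·y = 12, Σy = -3.
Determinant 274·6 − 36² = 348.
a = (12·6 − 36·(-3))/348 = 15/29; b = (274·(-3) − 36·12)/348 = -209/58.

a = 0.517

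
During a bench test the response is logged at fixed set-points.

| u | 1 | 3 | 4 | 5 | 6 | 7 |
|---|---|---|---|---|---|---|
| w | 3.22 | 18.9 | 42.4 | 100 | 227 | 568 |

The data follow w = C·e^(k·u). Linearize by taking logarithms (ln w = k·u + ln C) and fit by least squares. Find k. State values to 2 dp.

Let Y = ln w. Fitting Y = k·u + ln C by least squares:
Over the data: Σu = 26.0000, Σ(u)² = 136.0000, Σln w = 24.2279, Σu·ln w = 124.9459.
Normal system: [[136.0000, 26.0000]; [26.0000, 6]]·[k, ln C]ᵀ = [124.9459, 24.2279]ᵀ.
Solving (det = 140.0000): k = 0.85535, ln C = 0.33148.

k = 0.86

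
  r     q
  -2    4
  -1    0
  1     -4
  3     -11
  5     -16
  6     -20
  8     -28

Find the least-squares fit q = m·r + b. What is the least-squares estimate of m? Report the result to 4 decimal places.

Forming AᵀA = [[140, 20]; [20, 7]] and Aᵀq = [-469, -75]ᵀ gives AᵀA·[m, b]ᵀ = Aᵀq.
det = 140·7 − 20² = 580.
m = ((-469)·7 − 20·(-75))/580 = -1783/580; b = (140·(-75) − 20·(-469))/580 = -56/29.

m = -3.0741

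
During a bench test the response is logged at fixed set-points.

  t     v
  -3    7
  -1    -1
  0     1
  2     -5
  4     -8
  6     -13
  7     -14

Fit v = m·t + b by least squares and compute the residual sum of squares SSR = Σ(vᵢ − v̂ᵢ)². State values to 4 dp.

SSR = 11.6845

Setting ∂/∂m … = 0 gives: 115·m + 15·b = -238;  15·m + 7·b = -33.
det = 115·7 − 15² = 580.
m = ((-238)·7 − 15·(-33))/580 = -1171/580; b = (115·(-33) − 15·(-238))/580 = -45/116.
Residuals: 193/145, -763/290, 161/116, -333/580, 269/580, -289/580, 151/290; SSR = 6777/580.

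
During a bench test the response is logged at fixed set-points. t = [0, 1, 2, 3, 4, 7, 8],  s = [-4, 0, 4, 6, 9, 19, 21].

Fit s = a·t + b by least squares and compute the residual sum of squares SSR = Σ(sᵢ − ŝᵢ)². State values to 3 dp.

SSR = 2.309

The normal equations are: 143·a + 25·b = 363;  25·a + 7·b = 55.
Δ = 143·7 − 25² = 376.
a = (363·7 − 25·55)/376 = 583/188; b = (143·55 − 25·363)/376 = -605/188.
Residuals: -147/188, 11/94, 191/188, -4/47, -35/188, 24/47, -111/188; SSR = 217/94.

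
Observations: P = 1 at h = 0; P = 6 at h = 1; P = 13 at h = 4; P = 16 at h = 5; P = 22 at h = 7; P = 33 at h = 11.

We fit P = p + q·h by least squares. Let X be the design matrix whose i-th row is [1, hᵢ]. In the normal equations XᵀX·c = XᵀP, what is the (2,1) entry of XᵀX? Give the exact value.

28

Row 2 ↔ basis h, column 1 ↔ basis 1, so (XᵀX)_{2,1} = Σᵢ h = (0)·(1) + (1)·(1) + (4)·(1) + (5)·(1) + (7)·(1) + (11)·(1) = 28.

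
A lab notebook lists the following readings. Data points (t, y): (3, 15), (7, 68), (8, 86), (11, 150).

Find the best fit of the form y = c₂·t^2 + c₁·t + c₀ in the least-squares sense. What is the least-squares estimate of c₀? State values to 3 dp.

Setting ∂/∂c₂ … = 0 gives: 21219·c₂ + 2213·c₁ + 243·c₀ = 27121;  2213·c₂ + 243·c₁ + 29·c₀ = 2859;  243·c₂ + 29·c₁ + 4·c₀ = 319.
Inverting the 3×3 Gram matrix, [c₂, c₁, c₀]ᵀ = [7047/7832, 33535/7832, -5829/979]ᵀ.

c₀ = -5.954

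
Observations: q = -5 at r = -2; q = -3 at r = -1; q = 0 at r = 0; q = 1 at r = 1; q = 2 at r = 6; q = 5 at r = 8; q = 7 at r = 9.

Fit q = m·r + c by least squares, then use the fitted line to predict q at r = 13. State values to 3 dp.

Normal-equation sums: Σr·r = 187, Σr = 21, Σ1 = 7.
Right-hand side: Σr·q = 129, Σq = 7.
AᵀA·[m, c]ᵀ = Aᵀq becomes [[187, 21]; [21, 7]]·[m, c]ᵀ = [129, 7]ᵀ.
Determinant 187·7 − 21² = 868.
m = (129·7 − 21·7)/868 = 27/31; c = (187·7 − 21·129)/868 = -50/31.
At r = 13: q̂ = (27/31)·(13) + (-50/31)·(1) = 301/31.

q̂ = 9.710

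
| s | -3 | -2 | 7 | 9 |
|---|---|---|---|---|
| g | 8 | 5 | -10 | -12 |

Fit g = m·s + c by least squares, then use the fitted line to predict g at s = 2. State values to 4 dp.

ĝ = -1.0044

With design matrix M, MᵀM = [[143, 11]; [11, 4]] and Mᵀg = [-212, -9]ᵀ.
Eliminating c: 4·(row 1) − 11·(row 2) gives 451·m = 4·(-212) − 11·(-9) = -749, so m = -749/451.
Then c = ((-9) − 11·(-749/451))/4 = 95/41.
At s = 2: ĝ = (-749/451)·(2) + (95/41)·(1) = -453/451.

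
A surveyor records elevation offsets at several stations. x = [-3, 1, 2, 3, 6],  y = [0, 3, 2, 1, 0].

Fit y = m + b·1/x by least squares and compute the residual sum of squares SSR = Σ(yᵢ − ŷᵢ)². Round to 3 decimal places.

The normal system AᵀA·[m, b]ᵀ = Aᵀy is [[5, 5/3]; [5/3, 3/2]]·[m, b]ᵀ = [6, 13/3]ᵀ.
det = 5·(3/2) − (5/3)² = 85/18.
m = (6·(3/2) − (5/3)·(13/3))/(85/18) = 32/85; b = (5·(13/3) − (5/3)·6)/(85/18) = 42/17.
Residuals: 38/85, 13/85, 33/85, -1/5, -67/85; SSR = 88/85.

SSR = 1.035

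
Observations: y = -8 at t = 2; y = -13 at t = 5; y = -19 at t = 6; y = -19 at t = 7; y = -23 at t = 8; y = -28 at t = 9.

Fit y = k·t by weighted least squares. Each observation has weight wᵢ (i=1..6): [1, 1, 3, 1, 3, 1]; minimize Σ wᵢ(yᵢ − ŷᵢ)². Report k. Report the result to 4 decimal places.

Normal-equation sums: Σwᵢ·t·t = 459.
And Σwᵢ·t·y = -1360.
Normal equations: [[459]]·[k]ᵀ = [-1360]ᵀ.
Hence k = -1360 / 459 ≈ -2.96296.

k = -2.9630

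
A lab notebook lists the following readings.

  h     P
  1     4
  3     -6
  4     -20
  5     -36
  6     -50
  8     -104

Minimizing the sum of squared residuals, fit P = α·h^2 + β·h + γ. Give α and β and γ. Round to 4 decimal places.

α = -1.9516, β = 2.2425, γ = 3.6911

Compute the Gram sums: Σh^2·h^2 = 6355, Σh^2·h = 945, Σh^2 = 151, Σh·h = 151, Σh = 27, Σ1 = 6.
And Σh^2·P = -9726, Σh·P = -1406, ΣP = -212.
Normal equations: [[6355, 945, 151]; [945, 151, 27]; [151, 27, 6]]·[α, β, γ]ᵀ = [-9726, -1406, -212]ᵀ.
Row-reducing yields α = -121/62, β = 8203/3658, γ = 6751/1829.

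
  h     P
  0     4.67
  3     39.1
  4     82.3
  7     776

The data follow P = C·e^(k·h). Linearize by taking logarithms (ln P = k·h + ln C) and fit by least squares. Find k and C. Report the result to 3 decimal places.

k = 0.731, C = 4.529

Linearized form: ln P = k·h + ln C. From the 4 transformed points,
Σh = 14.0000, Σ(h)² = 74.0000, Σln P = 16.2718, Σh·ln P = 75.2189.
Normal system: [[74.0000, 14.0000]; [14.0000, 4]]·[k, ln C]ᵀ = [75.2189, 16.2718]ᵀ.
Solving (det = 100.0000): k = 0.73070, ln C = 1.51049, so C = exp(1.51049) = 4.52894.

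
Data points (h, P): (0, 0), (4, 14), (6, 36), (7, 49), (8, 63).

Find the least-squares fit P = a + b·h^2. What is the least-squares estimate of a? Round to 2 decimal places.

a = -0.64

Entries of MᵀM: Σ1 = 5, Σh^2 = 165, Σh^2·h^2 = 8049.
For MᵀP: ΣP = 162, Σh^2·P = 7953.
Δ = 5·8049 − 165² = 13020.
a = (162·8049 − 165·7953)/13020 = -2769/4340; b = (5·7953 − 165·162)/13020 = 869/868.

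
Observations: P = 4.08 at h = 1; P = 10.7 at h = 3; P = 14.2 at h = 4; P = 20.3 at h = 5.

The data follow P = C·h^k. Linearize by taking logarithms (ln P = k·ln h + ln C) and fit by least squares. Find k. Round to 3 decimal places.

k = 0.958

With ln Pᵢ as the transformed response and ln hᵢ as the regressor:
AᵀA = [[5.7191, 4.0943]; [4.0943, 4]], rhs = [11.1276, 9.4402]ᵀ  (here Σln h = 4.0943, Σ(ln h)² = 5.7191, Σln P = 9.4402, Σln h·ln P = 11.1276).
Δ = 5.7191·4 − (4.0943)² = 6.1125; k = (11.1276·4 − 4.0943·9.4402)/6.1125 = 0.95849, ln C = (5.7191·9.4402 − 4.0943·11.1276)/6.1125 = 1.37896.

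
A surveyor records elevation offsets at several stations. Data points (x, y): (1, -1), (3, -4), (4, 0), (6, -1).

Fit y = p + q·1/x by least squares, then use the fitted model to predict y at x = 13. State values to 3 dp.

The normal equations are: 4·p + (7/4)·q = -6;  (7/4)·p + (173/144)·q = -5/2.
Determinant 4·(173/144) − (7/4)² = 251/144.
p = ((-6)·(173/144) − (7/4)·(-5/2))/(251/144) = -408/251; q = (4·(-5/2) − (7/4)·(-6))/(251/144) = 72/251.
At x = 13: ŷ = (-408/251)·(1) + (72/251)·(1/13) = -5232/3263.

ŷ = -1.603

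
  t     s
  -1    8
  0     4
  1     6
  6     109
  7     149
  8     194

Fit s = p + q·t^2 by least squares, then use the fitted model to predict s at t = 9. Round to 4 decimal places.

ŝ = 243.6274

The normal system AᵀA·[p, q]ᵀ = Aᵀs is [[6, 151]; [151, 7795]]·[p, q]ᵀ = [470, 23655]ᵀ.
Determinant 6·7795 − 151² = 23969.
p = (470·7795 − 151·23655)/23969 = 91745/23969; q = (6·23655 − 151·470)/23969 = 70960/23969.
At t = 9: ŝ = (91745/23969)·(1) + (70960/23969)·(81) = 5839505/23969.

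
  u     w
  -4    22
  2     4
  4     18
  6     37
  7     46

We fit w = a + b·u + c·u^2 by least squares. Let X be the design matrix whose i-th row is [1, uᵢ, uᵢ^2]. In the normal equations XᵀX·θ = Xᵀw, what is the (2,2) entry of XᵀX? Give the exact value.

121

Row 2 ↔ basis u, column 2 ↔ basis u, so (XᵀX)_{2,2} = Σᵢ (u)·(u) = (-4)·(-4) + (2)·(2) + (4)·(4) + (6)·(6) + (7)·(7) = 121.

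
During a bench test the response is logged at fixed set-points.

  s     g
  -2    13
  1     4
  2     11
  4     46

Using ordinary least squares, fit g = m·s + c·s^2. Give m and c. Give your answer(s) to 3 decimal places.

Forming MᵀM = [[25, 65]; [65, 289]] and Mᵀg = [184, 836]ᵀ gives MᵀM·[m, c]ᵀ = Mᵀg.
det = 25·289 − 65² = 3000.
m = (184·289 − 65·836)/3000 = -97/250; c = (25·836 − 65·184)/3000 = 149/50.

m = -0.388, c = 2.980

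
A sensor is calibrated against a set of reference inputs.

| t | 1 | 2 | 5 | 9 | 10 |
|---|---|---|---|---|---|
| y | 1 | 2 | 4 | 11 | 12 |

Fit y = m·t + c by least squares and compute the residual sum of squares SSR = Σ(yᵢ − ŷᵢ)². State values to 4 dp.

SSR = 2.8712

Setting ∂/∂m … = 0 gives: 211·m + 27·c = 244;  27·m + 5·c = 30.
det = 211·5 − 27² = 326.
m = (244·5 − 27·30)/326 = 205/163; c = (211·30 − 27·244)/326 = -129/163.
Residuals: 87/163, 45/163, -244/163, 77/163, 35/163; SSR = 468/163.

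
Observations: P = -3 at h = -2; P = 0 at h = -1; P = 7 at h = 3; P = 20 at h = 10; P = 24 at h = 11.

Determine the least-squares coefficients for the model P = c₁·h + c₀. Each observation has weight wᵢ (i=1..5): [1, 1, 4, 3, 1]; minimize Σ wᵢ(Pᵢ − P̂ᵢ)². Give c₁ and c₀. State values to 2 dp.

c₁ = 1.93, c₀ = 1.25

Normal-equation sums: Σwᵢ·h·h = 462, Σwᵢ·h = 50, Σwᵢ·1 = 10.
Right-hand side: Σwᵢ·h·P = 954, Σwᵢ·P = 109.
So MᵀWM·[c₁, c₀]ᵀ = MᵀWP: [[462, 50]; [50, 10]]·[c₁, c₀]ᵀ = [954, 109]ᵀ.
Δ = 462·10 − 50² = 2120.
c₁ = (954·10 − 50·109)/2120 = 409/212; c₀ = (462·109 − 50·954)/2120 = 1329/1060.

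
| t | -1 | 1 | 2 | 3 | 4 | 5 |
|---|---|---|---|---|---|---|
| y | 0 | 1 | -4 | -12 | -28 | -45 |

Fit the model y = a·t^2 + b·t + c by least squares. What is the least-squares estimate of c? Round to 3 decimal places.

c = 2.800

The normal system MᵀM·[a, b, c]ᵀ = Mᵀy is [[980, 224, 56]; [224, 56, 14]; [56, 14, 6]]·[a, b, c]ᵀ = [-1696, -380, -88]ᵀ.
Inverting the 3×3 Gram matrix, [a, b, c]ᵀ = [-44/21, 94/105, 14/5]ᵀ.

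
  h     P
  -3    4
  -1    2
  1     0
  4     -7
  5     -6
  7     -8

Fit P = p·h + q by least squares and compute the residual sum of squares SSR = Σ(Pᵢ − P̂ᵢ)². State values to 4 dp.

SSR = 6.2792

Forming MᵀM = [[101, 13]; [13, 6]] and MᵀP = [-128, -15]ᵀ gives MᵀM·[p, q]ᵀ = MᵀP.
Eliminating q: 6·(row 1) − 13·(row 2) gives 437·p = 6·(-128) − 13·(-15) = -573, so p = -573/437.
Then q = ((-15) − 13·(-573/437))/6 = 149/437.
Residuals: -120/437, 8/23, 424/437, -916/437, 94/437, 366/437; SSR = 2744/437.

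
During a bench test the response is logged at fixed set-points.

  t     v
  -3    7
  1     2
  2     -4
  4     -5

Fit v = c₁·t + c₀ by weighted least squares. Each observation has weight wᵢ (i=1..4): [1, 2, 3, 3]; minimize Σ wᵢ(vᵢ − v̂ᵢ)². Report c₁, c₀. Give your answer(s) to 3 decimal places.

c₁ = -1.820, c₀ = 1.660

MᵀWM·[c₁, c₀]ᵀ = MᵀWv reads: 71·c₁ + 17·c₀ = -101;  17·c₁ + 9·c₀ = -16.
Determinant 71·9 − 17² = 350.
c₁ = ((-101)·9 − 17·(-16))/350 = -91/50; c₀ = (71·(-16) − 17·(-101))/350 = 83/50.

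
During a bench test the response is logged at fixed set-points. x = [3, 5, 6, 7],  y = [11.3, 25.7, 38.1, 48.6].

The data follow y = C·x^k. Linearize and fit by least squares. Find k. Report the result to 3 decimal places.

k = 1.732

With ln yᵢ as the transformed response and ln xᵢ as the regressor:
XᵀX = [[10.7942, 6.4457]; [6.4457, 4]], rhs = [21.9685, 13.1951]ᵀ  (here Σln x = 6.4457, Σ(ln x)² = 10.7942, Σln y = 13.1951, Σln x·ln y = 21.9685).
Solving (det = 1.6295): k = 1.73175, ln C = 0.50818.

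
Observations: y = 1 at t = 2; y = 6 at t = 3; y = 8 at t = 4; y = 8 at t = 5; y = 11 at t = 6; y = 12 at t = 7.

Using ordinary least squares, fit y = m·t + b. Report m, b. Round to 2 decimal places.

The normal system XᵀX·[m, b]ᵀ = Xᵀy is [[139, 27]; [27, 6]]·[m, b]ᵀ = [242, 46]ᵀ.
Determinant 139·6 − 27² = 105.
m = (242·6 − 27·46)/105 = 2; b = (139·46 − 27·242)/105 = -4/3.

m = 2.00, b = -1.33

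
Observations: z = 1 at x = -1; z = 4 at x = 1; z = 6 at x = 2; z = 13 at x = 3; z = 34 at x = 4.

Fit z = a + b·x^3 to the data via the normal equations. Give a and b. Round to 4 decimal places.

Sums needed: Σ1 = 5, Σx^3 = 99, Σx^3·x^3 = 4891.
And Σz = 58, Σx^3·z = 2578.
Eliminating b: 4891·(row 1) − 99·(row 2) gives 14654·a = 4891·58 − 99·2578 = 28456, so a = 14228/7327.
Then b = (2578 − 99·(14228/7327))/4891 = 3574/7327.

a = 1.9419, b = 0.4878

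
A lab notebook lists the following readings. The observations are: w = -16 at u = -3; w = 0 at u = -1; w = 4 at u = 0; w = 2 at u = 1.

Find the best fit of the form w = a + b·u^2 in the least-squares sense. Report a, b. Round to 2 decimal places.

a = 3.47, b = -2.17

Entries of AᵀA: Σ1 = 4, Σu^2 = 11, Σu^2·u^2 = 83.
For Aᵀw: Σw = -10, Σu^2·w = -142.
AᵀA·[a, b]ᵀ = Aᵀw becomes [[4, 11]; [11, 83]]·[a, b]ᵀ = [-10, -142]ᵀ.
Eliminating b: 83·(row 1) − 11·(row 2) gives 211·a = 83·(-10) − 11·(-142) = 732, so a = 732/211.
Then b = ((-142) − 11·(732/211))/83 = -458/211.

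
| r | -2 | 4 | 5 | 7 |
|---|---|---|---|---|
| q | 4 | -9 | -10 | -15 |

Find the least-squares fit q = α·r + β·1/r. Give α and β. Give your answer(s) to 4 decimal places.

α = -2.1328, β = 0.3711

MᵀM·[α, β]ᵀ = Mᵀq reads: 94·α + 4·β = -199;  4·α + (7309/19600)·β = -235/28.
(Σr·r = 94, Σr·1/r = 4, Σ1/r·1/r = 7309/19600, Σr·q = -199, Σ1/r·q = -235/28.)
Eliminating β: (7309/19600)·(row 1) − 4·(row 2) gives (186723/9800)·α = (7309/19600)·(-199) − 4·(-235/28) = -796491/19600, so α = -88499/41494.
Then β = ((-235/28) − 4·(-88499/41494))/(7309/19600) = 7700/20747.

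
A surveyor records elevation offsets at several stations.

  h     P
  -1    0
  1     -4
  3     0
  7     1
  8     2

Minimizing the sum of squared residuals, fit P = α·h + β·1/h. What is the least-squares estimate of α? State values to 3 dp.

Compute the Gram sums: Σh·h = 124, Σh·1/h = 5, Σ1/h·1/h = 60601/28224.
Right-hand side: Σh·P = 19, Σ1/h·P = -101/28.
Eliminating β: (60601/28224)·(row 1) − 5·(row 2) gives (1702231/7056)·α = (60601/28224)·19 − 5·(-101/28) = 1660459/28224, so α = 1660459/6808924.
Then β = ((-101/28) − 5·(1660459/6808924))/(60601/28224) = -3826368/1702231.

α = 0.244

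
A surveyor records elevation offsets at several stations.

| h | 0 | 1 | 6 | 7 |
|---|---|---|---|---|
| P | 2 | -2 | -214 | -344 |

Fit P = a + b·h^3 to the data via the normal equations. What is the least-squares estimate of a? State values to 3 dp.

a = 0.813

Entries of XᵀX: Σ1 = 4, Σh^3 = 560, Σh^3·h^3 = 164306.
Moment sums: ΣP = -558, Σh^3·P = -164218.
XᵀX·[a, b]ᵀ = XᵀP becomes [[4, 560]; [560, 164306]]·[a, b]ᵀ = [-558, -164218]ᵀ.
Determinant 4·164306 − 560² = 343624.
a = ((-558)·164306 − 560·(-164218))/343624 = 69833/85906; b = (4·(-164218) − 560·(-558))/343624 = -43049/42953.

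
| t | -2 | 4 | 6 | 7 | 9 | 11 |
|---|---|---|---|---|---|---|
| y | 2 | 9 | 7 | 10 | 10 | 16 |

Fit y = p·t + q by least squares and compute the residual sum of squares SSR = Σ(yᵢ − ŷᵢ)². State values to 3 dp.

Forming XᵀX = [[307, 35]; [35, 6]] and Xᵀy = [410, 54]ᵀ gives XᵀX·[p, q]ᵀ = Xᵀy.
Δ = 307·6 − 35² = 617.
p = (410·6 − 35·54)/617 = 570/617; q = (307·54 − 35·410)/617 = 2228/617.
Residuals: 146/617, 1045/617, -1329/617, -48/617, -1188/617, 1374/617; SSR = 10018/617.

SSR = 16.237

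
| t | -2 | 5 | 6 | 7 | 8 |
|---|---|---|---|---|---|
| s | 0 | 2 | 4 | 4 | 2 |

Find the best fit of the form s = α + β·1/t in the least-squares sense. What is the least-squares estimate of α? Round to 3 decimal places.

α = 2.280

Forming AᵀA = [[5, 113/840]; [113/840, 249649/705600]] and Aᵀs = [12, 793/420]ᵀ gives AᵀA·[α, β]ᵀ = Aᵀs.
Determinant 5·(249649/705600) − (113/840)² = 308869/176400.
α = (12·(249649/705600) − (113/840)·(793/420))/(308869/176400) = 1408285/617738; β = (5·(793/420) − (113/840)·12)/(308869/176400) = 1380540/308869.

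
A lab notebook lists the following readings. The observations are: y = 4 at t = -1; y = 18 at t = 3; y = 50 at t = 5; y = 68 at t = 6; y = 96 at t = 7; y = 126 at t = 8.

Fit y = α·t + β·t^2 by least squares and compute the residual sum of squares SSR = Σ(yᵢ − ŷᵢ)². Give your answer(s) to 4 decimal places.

SSR = 10.9167

Entries of MᵀM: Σt·t = 184, Σt·t^2 = 1222, Σt^2·t^2 = 8500.
And Σt·y = 2388, Σt^2·y = 16632.
MᵀM·[α, β]ᵀ = Mᵀy becomes [[184, 1222]; [1222, 8500]]·[α, β]ᵀ = [2388, 16632]ᵀ.
Eliminating β: 8500·(row 1) − 1222·(row 2) gives 70716·α = 8500·2388 − 1222·16632 = -26304, so α = -2192/5893.
Then β = (16632 − 1222·(-2192/5893))/8500 = 11846/5893.
Residuals: 9534/5893, 6036/5893, 9460/5893, -12580/5893, 618/5893, 1910/5893; SSR = 64332/5893.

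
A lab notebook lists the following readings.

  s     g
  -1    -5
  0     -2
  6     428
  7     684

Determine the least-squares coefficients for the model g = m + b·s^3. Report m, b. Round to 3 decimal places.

Setting ∂/∂m … = 0 gives: 4·m + 558·b = 1105;  558·m + 164306·b = 327065.
det = 4·164306 − 558² = 345860.
m = (1105·164306 − 558·327065)/345860 = -47207/17293; b = (4·327065 − 558·1105)/345860 = 69167/34586.

m = -2.730, b = 2.000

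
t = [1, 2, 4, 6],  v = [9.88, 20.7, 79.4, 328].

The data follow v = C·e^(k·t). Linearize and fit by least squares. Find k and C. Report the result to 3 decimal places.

Linearized form: ln v = k·t + ln C. From the 4 transformed points,
Σt = 13.0000, Σ(t)² = 57.0000, Σln v = 15.4882, Σt·ln v = 60.6069.
Normal system: [[57.0000, 13.0000]; [13.0000, 4]]·[k, ln C]ᵀ = [60.6069, 15.4882]ᵀ.
Slope k = (n·Σt·ln v − Σt·Σln v)/(n·Σ(t)² − (Σt)²) = (4·60.6069 − 13.0000·15.4882)/59.0000 = 0.69629; ln C = (Σln v − k·Σt)/n = 1.60908, so C = exp(1.60908) = 4.99823.

k = 0.696, C = 4.998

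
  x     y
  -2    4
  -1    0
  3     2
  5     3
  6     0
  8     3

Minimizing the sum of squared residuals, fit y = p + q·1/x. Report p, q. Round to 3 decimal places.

p = 2.082, q = 0.725

Entries of MᵀM: Σ1 = 6, Σ1/x = -27/40, Σ1/x·1/x = 20801/14400.
Moment sums: Σy = 12, Σ1/x·y = -43/120.
Normal equations: [[6, -27/40]; [-27/40, 20801/14400]]·[p, q]ᵀ = [12, -43/120]ᵀ.
det = 6·(20801/14400) − (-27/40)² = 7883/960.
p = (12·(20801/14400) − (-27/40)·(-43/120))/(7883/960) = 82043/39415; q = (6·(-43/120) − (-27/40)·12)/(7883/960) = 5712/7883.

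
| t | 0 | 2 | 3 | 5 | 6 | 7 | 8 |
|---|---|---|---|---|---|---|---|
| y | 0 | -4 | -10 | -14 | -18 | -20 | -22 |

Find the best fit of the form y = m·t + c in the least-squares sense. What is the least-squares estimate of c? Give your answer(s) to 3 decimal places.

c = 0.103

Normal-equation sums: Σt·t = 187, Σt = 31, Σ1 = 7.
Moment sums: Σt·y = -532, Σy = -88.
XᵀX·[m, c]ᵀ = Xᵀy becomes [[187, 31]; [31, 7]]·[m, c]ᵀ = [-532, -88]ᵀ.
Determinant 187·7 − 31² = 348.
m = ((-532)·7 − 31·(-88))/348 = -83/29; c = (187·(-88) − 31·(-532))/348 = 3/29.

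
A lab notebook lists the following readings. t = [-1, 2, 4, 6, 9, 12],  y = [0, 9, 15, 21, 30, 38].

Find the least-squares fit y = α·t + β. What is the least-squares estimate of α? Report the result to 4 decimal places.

α = 2.9401

Entries of AᵀA: Σt·t = 282, Σt = 32, Σ1 = 6.
And Σt·y = 930, Σy = 113.
So AᵀA·[α, β]ᵀ = Aᵀy: [[282, 32]; [32, 6]]·[α, β]ᵀ = [930, 113]ᵀ.
Δ = 282·6 − 32² = 668.
α = (930·6 − 32·113)/668 = 491/167; β = (282·113 − 32·930)/668 = 1053/334.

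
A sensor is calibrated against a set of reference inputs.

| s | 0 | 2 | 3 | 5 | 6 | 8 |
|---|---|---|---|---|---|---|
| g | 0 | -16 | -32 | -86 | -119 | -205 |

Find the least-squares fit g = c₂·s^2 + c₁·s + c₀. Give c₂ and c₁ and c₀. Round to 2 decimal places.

MᵀM·[c₂, c₁, c₀]ᵀ = Mᵀg reads: 6114·c₂ + 888·c₁ + 138·c₀ = -19906;  888·c₂ + 138·c₁ + 24·c₀ = -2912;  138·c₂ + 24·c₁ + 6·c₀ = -458.
(Σs^2·s^2 = 6114, Σs^2·s = 888, Σs^2 = 138, Σs·s = 138, Σs = 24, Σ1 = 6, Σs^2·g = -19906, Σs·g = -2912, Σg = -458.)
Solving the 3×3 system (Gaussian elimination) gives c₂ = -61/21, c₁ = -52/21, c₀ = 8/21.

c₂ = -2.90, c₁ = -2.48, c₀ = 0.38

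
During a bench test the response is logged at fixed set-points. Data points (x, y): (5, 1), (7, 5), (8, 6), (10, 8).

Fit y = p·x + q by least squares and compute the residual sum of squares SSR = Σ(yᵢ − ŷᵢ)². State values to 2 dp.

Normal-equation sums: Σx·x = 238, Σx = 30, Σ1 = 4.
And Σx·y = 168, Σy = 20.
Normal equations: [[238, 30]; [30, 4]]·[p, q]ᵀ = [168, 20]ᵀ.
det = 238·4 − 30² = 52.
p = (168·4 − 30·20)/52 = 18/13; q = (238·20 − 30·168)/52 = -70/13.
Residuals: -7/13, 9/13, 4/13, -6/13; SSR = 14/13.

SSR = 1.08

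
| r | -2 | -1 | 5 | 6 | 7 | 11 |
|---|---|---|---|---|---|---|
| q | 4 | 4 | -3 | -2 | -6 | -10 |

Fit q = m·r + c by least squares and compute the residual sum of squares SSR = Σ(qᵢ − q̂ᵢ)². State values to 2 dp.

Setting ∂/∂m … = 0 gives: 236·m + 26·c = -191;  26·m + 6·c = -13.
Δ = 236·6 − 26² = 740.
m = ((-191)·6 − 26·(-13))/740 = -202/185; c = (236·(-13) − 26·(-191))/740 = 949/370.
Residuals: -277/370, 127/370, -39/370, 147/74, -341/370, -41/74; SSR = 2143/370.

SSR = 5.79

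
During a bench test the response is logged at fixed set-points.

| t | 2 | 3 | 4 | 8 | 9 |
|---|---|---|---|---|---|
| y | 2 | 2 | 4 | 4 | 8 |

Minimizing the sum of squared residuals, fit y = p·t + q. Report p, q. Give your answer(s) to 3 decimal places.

Normal-equation sums: Σt·t = 174, Σt = 26, Σ1 = 5.
For Aᵀy: Σt·y = 130, Σy = 20.
So AᵀA·[p, q]ᵀ = Aᵀy: [[174, 26]; [26, 5]]·[p, q]ᵀ = [130, 20]ᵀ.
det = 174·5 − 26² = 194.
p = (130·5 − 26·20)/194 = 65/97; q = (174·20 − 26·130)/194 = 50/97.

p = 0.670, q = 0.515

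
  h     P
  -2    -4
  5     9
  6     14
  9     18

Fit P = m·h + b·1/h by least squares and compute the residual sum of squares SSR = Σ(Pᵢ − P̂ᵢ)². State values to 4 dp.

Normal-equation sums: Σh·h = 146, Σh·1/h = 4, Σ1/h·1/h = 1337/4050.
For AᵀP: Σh·P = 299, Σ1/h·P = 122/15.
So AᵀA·[m, b]ᵀ = AᵀP: [[146, 4]; [4, 1337/4050]]·[m, b]ᵀ = [299, 122/15]ᵀ.
Δ = 146·(1337/4050) − 4² = 65201/2025.
m = (299·(1337/4050) − 4·(122/15))/(65201/2025) = 268003/130402; b = (146·(122/15) − 4·299)/(65201/2025) = -17280/65201.
Residuals: -1441/65201, -159485/130402, 111685/65201, -60951/130402; SSR = 606225/130402.

SSR = 4.6489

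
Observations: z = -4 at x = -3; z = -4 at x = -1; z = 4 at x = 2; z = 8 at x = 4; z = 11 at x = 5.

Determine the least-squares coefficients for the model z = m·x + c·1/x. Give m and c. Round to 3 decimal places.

Setting ∂/∂m … = 0 gives: 55·m + 5·c = 111;  5·m + (5269/3600)·c = 173/15.
Eliminating c: (5269/3600)·(row 1) − 5·(row 2) gives (39959/720)·m = (5269/3600)·111 − 5·(173/15) = 125753/1200, so m = 377259/199795.
Then c = ((173/15) − 5·(377259/199795))/(5269/3600) = 57120/39959.

m = 1.888, c = 1.429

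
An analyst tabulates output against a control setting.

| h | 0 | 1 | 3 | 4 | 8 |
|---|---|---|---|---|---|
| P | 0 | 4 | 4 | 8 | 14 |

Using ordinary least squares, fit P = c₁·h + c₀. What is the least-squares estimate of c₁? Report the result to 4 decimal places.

c₁ = 1.6495

Sums needed: Σh·h = 90, Σh = 16, Σ1 = 5.
Right-hand side: Σh·P = 160, ΣP = 30.
Normal equations: [[90, 16]; [16, 5]]·[c₁, c₀]ᵀ = [160, 30]ᵀ.
Determinant 90·5 − 16² = 194.
c₁ = (160·5 − 16·30)/194 = 160/97; c₀ = (90·30 − 16·160)/194 = 70/97.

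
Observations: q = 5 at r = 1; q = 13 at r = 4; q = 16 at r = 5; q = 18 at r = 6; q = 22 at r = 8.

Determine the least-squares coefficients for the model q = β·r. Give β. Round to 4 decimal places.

β = 2.9648

The normal system XᵀX·[β]ᵀ = Xᵀq is [[142]]·[β]ᵀ = [421]ᵀ.
β = 421/142 = 2.96479.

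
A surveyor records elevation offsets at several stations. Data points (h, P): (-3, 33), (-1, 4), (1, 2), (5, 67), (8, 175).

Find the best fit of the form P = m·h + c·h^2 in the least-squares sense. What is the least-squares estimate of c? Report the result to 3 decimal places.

The normal equations are: 100·m + 610·c = 1634;  610·m + 4804·c = 13178.
(Σh·h = 100, Σh·h^2 = 610, Σh^2·h^2 = 4804, Σh·P = 1634, Σh^2·P = 13178.)
Determinant 100·4804 − 610² = 108300.
m = (1634·4804 − 610·13178)/108300 = -15737/9025; c = (100·13178 − 610·1634)/108300 = 5351/1805.

c = 2.965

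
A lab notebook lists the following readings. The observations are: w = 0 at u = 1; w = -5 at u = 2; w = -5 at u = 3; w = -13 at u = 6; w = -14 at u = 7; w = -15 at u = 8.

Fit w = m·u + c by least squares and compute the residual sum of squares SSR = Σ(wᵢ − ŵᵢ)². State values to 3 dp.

Entries of MᵀM: Σu·u = 163, Σu = 27, Σ1 = 6.
Right-hand side: Σu·w = -321, Σw = -52.
Eliminating c: 6·(row 1) − 27·(row 2) gives 249·m = 6·(-321) − 27·(-52) = -522, so m = -174/83.
Then c = ((-52) − 27·(-174/83))/6 = 191/249.
Residuals: 331/249, -392/249, 130/249, -296/249, -23/249, 250/249; SSR = 1730/249.

SSR = 6.948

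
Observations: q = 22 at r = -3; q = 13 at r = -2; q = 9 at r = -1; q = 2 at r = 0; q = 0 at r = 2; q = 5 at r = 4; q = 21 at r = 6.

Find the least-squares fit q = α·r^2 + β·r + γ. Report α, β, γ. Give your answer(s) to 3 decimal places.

α = 1.068, β = -3.418, γ = 2.540

Sums needed: Σr^2·r^2 = 1666, Σr^2·r = 252, Σr^2 = 70, Σr·r = 70, Σr = 6, Σ1 = 7.
Right-hand side: Σr^2·q = 1095, Σr·q = 45, Σq = 72.
Normal equations: [[1666, 252, 70]; [252, 70, 6]; [70, 6, 7]]·[α, β, γ]ᵀ = [1095, 45, 72]ᵀ.
Inverting the 3×3 Gram matrix, [α, β, γ]ᵀ = [32119/30086, -14691/4298, 5458/2149]ᵀ.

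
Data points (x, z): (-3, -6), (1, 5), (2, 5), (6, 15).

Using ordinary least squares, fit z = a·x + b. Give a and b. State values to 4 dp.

a = 2.3049, b = 1.2927

The normal equations are: 50·a + 6·b = 123;  6·a + 4·b = 19.
Eliminating b: 4·(row 1) − 6·(row 2) gives 164·a = 4·123 − 6·19 = 378, so a = 189/82.
Then b = (19 − 6·(189/82))/4 = 53/41.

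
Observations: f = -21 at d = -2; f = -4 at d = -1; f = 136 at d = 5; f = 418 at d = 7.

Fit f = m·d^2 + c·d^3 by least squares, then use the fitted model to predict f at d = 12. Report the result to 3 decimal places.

f̂ = 2337.177

The normal equations are: 3043·m + 19899·c = 23794;  19899·m + 133339·c = 160546.
Eliminating c: 133339·(row 1) − 19899·(row 2) gives 9780376·m = 133339·23794 − 19899·160546 = -22036688, so m = -2754586/1222547.
Then c = (160546 − 19899·(-2754586/1222547))/133339 = 1883084/1222547.
At d = 12: f̂ = (-2754586/1222547)·(144) + (1883084/1222547)·(1728) = 2857308768/1222547.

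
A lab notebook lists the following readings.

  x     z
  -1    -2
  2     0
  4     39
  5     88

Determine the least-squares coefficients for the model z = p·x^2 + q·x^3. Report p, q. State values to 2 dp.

p = -1.98, q = 1.10

From the data, Σx^2·x^2 = 898, Σx^2·x^3 = 4180, Σx^3·x^3 = 19786.
And Σx^2·z = 2822, Σx^3·z = 13498.
So AᵀA·[p, q]ᵀ = Aᵀz: [[898, 4180]; [4180, 19786]]·[p, q]ᵀ = [2822, 13498]ᵀ.
Eliminating q: 19786·(row 1) − 4180·(row 2) gives 295428·p = 19786·2822 − 4180·13498 = -585548, so p = -146387/73857.
Then q = (13498 − 4180·(-146387/73857))/19786 = 81311/73857.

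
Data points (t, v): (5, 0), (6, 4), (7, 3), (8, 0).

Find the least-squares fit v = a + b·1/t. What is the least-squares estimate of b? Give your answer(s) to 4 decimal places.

Sums needed: Σ1 = 4, Σ1/t = 533/840, Σ1/t·1/t = 73249/705600.
Moment sums: Σv = 7, Σ1/t·v = 23/21.
Normal equations: [[4, 533/840]; [533/840, 73249/705600]]·[a, b]ᵀ = [7, 23/21]ᵀ.
det = 4·(73249/705600) − (533/840)² = 2969/235200.
a = (7·(73249/705600) − (533/840)·(23/21))/(2969/235200) = 7461/2969; b = (4·(23/21) − (533/840)·7)/(2969/235200) = -14280/2969.

b = -4.8097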